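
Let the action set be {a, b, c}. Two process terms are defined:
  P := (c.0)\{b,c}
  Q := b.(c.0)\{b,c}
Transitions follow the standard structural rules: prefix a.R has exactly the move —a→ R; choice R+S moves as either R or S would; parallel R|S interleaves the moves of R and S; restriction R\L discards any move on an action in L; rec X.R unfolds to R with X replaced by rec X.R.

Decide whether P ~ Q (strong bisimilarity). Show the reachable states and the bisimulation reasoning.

LTS(P): 1 reachable states
  p0 = (c.0)\{b,c} | deadlocked
LTS(Q): 2 reachable states
  q0 = b.(c.0)\{b,c} | —b→ q1
  q1 = (c.0)\{b,c} | deadlocked
Bisimilarity quotient blocks:
  B0 = {p0, q1}
  B1 = {q0}
p0 ∈ B0, q0 ∈ B1 → different blocks

NO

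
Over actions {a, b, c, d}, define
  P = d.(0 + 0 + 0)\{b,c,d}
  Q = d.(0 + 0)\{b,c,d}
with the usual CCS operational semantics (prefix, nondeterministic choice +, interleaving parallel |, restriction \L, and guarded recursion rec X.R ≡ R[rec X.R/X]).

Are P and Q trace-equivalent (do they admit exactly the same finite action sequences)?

P's transition system — 2 states:
  p0 = d.(0 + 0 + 0)\{b,c,d} | ··d··> p1
  p1 = (0 + 0 + 0)\{b,c,d} | ·
Q's transition system — 2 states:
  q0 = d.(0 + 0)\{b,c,d} | ··d··> q1
  q1 = (0 + 0)\{b,c,d} | ·
Bisimilarity quotient blocks:
  B0 = {p0, q0}
  B1 = {p1, q1}
p0 ∈ B0, q0 ∈ B0 → same block
Bisimilar ⇒ trace-equivalent.

trace-equivalent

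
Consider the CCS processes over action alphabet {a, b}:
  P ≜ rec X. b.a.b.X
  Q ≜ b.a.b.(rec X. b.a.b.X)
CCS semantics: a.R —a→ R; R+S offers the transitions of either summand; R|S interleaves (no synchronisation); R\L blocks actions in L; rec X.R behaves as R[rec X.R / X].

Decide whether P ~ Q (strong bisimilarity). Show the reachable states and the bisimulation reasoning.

P ~ Q

LTS(P): 3 reachable states
  p0 = rec X. b.a.b.X | —b→ p1
  p1 = a.b.(rec X. b.a.b.X) | —a→ p2
  p2 = b.(rec X. b.a.b.X) | —b→ p0
LTS(Q): 4 reachable states
  q0 = b.a.b.(rec X. b.a.b.X) | —b→ q1
  q1 = a.b.(rec X. b.a.b.X) | —a→ q2
  q2 = b.(rec X. b.a.b.X) | —b→ q3
  q3 = rec X. b.a.b.X | —b→ q1
Coarsest stable partition (strong bisimilarity classes):
  B0 = {p0, q0, q3}
  B1 = {p1, q1}
  B2 = {p2, q2}
p0 ∈ B0, q0 ∈ B0 → same block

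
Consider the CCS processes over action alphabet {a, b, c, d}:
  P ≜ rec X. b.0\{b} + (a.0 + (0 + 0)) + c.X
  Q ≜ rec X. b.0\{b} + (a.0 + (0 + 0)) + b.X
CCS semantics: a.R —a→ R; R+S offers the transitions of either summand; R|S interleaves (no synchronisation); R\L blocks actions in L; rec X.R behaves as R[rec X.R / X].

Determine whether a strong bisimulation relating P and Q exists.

NO

P's transition system — 3 states:
  s0 = rec X. b.0\{b} + (a.0 + (0 + 0)) + c.X has moves =a=> s1, =b=> s2, =c=> s0
  s1 = 0 has moves stopped
  s2 = 0\{b} has moves stopped
Q's transition system — 3 states:
  t0 = rec X. b.0\{b} + (a.0 + (0 + 0)) + b.X has moves =a=> t1, =b=> t0, =b=> t2
  t1 = 0 has moves stopped
  t2 = 0\{b} has moves stopped
Partition-refinement fixed point:
  B0 = {s0}
  B1 = {s1, s2, t1, t2}
  B2 = {t0}
s0 ∈ B0, t0 ∈ B2 → different blocks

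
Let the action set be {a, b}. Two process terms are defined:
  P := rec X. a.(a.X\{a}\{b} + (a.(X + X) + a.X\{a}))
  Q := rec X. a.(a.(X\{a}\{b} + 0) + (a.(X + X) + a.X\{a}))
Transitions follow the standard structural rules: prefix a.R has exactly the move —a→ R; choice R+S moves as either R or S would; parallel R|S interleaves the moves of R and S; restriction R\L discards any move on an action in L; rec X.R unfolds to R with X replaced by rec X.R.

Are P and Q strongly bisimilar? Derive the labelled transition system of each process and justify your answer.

P's transition system — 5 states:
  s0 = rec X. a.(a.X\{a}\{b} + (a.(X + X) + a.X\{a})) has moves —a→ s1
  s1 = a.(rec X. a.(a.X\{a}\{b} + (a.(X + X) + a.X\{a})))\{a}\{b} + (a.((rec X. a.(a.X\{a}\{b} + (a.(X + X) + a.X\{a}))) + (rec X. a.(a.X\{a}\{b} + (a.(X + X) + a.X\{a})))) + a.(rec X. a.(a.X\{a}\{b} + (a.(X + X) + a.X\{a})))\{a}) has moves —a→ s2, —a→ s3, —a→ s4
  s2 = (rec X. a.(a.X\{a}\{b} + (a.(X + X) + a.X\{a}))) + (rec X. a.(a.X\{a}\{b} + (a.(X + X) + a.X\{a}))) has moves —a→ s1
  s3 = (rec X. a.(a.X\{a}\{b} + (a.(X + X) + a.X\{a})))\{a} has moves (no moves)
  s4 = (rec X. a.(a.X\{a}\{b} + (a.(X + X) + a.X\{a})))\{a}\{b} has moves (no moves)
Q's transition system — 5 states:
  t0 = rec X. a.(a.(X\{a}\{b} + 0) + (a.(X + X) + a.X\{a})) has moves —a→ t1
  t1 = a.((rec X. a.(a.(X\{a}\{b} + 0) + (a.(X + X) + a.X\{a})))\{a}\{b} + 0) + (a.((rec X. a.(a.(X\{a}\{b} + 0) + (a.(X + X) + a.X\{a}))) + (rec X. a.(a.(X\{a}\{b} + 0) + (a.(X + X) + a.X\{a})))) + a.(rec X. a.(a.(X\{a}\{b} + 0) + (a.(X + X) + a.X\{a})))\{a}) has moves —a→ t2, —a→ t3, —a→ t4
  t2 = (rec X. a.(a.(X\{a}\{b} + 0) + (a.(X + X) + a.X\{a}))) + (rec X. a.(a.(X\{a}\{b} + 0) + (a.(X + X) + a.X\{a}))) has moves —a→ t1
  t3 = (rec X. a.(a.(X\{a}\{b} + 0) + (a.(X + X) + a.X\{a})))\{a} has moves (no moves)
  t4 = (rec X. a.(a.(X\{a}\{b} + 0) + (a.(X + X) + a.X\{a})))\{a}\{b} + 0 has moves (no moves)
Bisimilarity quotient blocks:
  B0 = {s0, s2, t0, t2}
  B1 = {s1, t1}
  B2 = {s3, s4, t3, t4}
s0 ∈ B0, t0 ∈ B0 → same block

P ~ Q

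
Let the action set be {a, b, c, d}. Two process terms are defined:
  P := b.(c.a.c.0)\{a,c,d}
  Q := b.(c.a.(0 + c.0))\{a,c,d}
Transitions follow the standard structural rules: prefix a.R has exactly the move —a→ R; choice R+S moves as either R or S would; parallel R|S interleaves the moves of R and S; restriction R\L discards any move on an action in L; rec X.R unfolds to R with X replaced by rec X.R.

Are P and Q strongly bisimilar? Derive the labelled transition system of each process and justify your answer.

Reachable graph of P (2 states):
  p0 = b.(c.a.c.0)\{a,c,d} has moves -b-> p1
  p1 = (c.a.c.0)\{a,c,d} has moves stopped
Reachable graph of Q (2 states):
  q0 = b.(c.a.(0 + c.0))\{a,c,d} has moves -b-> q1
  q1 = (c.a.(0 + c.0))\{a,c,d} has moves stopped
Partition-refinement fixed point:
  B0 = {p0, q0}
  B1 = {p1, q1}
p0 ∈ B0, q0 ∈ B0 → same block

YES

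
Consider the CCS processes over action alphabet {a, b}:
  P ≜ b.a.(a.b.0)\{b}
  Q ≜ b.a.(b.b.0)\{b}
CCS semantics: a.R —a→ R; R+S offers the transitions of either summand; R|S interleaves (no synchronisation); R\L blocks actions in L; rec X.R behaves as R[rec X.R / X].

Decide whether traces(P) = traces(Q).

P's transition system — 4 states:
  p0 = b.a.(a.b.0)\{b} has moves =b=> p1
  p1 = a.(a.b.0)\{b} has moves =a=> p2
  p2 = (a.b.0)\{b} has moves =a=> p3
  p3 = (b.0)\{b} has moves deadlocked
Q's transition system — 3 states:
  q0 = b.a.(b.b.0)\{b} has moves =b=> q1
  q1 = a.(b.b.0)\{b} has moves =a=> q2
  q2 = (b.b.0)\{b} has moves deadlocked
Trace ⟨baa⟩ through P, begin at {p0}:
  [1] b ⇒ {p1}
  [2] a ⇒ {p2}
  [3] a ⇒ {p3}
  ✓ P
Trace ⟨baa⟩ through Q, begin at {q0}:
  [1] b ⇒ {q1}
  [2] a ⇒ {q2}
  [3] a ⇒ no successor for Q

trace-distinct — witness ⟨baa⟩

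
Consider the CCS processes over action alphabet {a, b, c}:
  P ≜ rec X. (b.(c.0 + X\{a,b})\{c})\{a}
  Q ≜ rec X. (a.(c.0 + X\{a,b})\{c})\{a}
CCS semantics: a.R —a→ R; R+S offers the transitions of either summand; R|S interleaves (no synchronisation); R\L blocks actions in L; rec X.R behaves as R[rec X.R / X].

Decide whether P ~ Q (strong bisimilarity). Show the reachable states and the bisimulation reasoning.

P's transition system — 2 states:
  s0 = rec X. (b.(c.0 + X\{a,b})\{c})\{a} :: ··b··> s1
  s1 = (c.0 + (rec X. (b.(c.0 + X\{a,b})\{c})\{a})\{a,b})\{c}\{a} :: (no moves)
Q's transition system — 1 states:
  t0 = rec X. (a.(c.0 + X\{a,b})\{c})\{a} :: (no moves)
Bisimilarity quotient blocks:
  B0 = {s0}
  B1 = {s1, t0}
s0 ∈ B0, t0 ∈ B1 → different blocks

P ≁ Q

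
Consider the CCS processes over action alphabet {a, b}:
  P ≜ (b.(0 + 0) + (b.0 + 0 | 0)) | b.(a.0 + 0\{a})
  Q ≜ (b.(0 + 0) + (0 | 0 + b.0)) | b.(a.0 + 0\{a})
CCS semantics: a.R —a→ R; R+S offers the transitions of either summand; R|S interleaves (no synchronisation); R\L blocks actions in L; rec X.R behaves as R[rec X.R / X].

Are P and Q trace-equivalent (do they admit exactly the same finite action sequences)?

P's transition system — 9 states:
  p0 = (b.(0 + 0) + (b.0 + 0 | 0)) | b.(a.0 + 0\{a}) → -b-> p1, -b-> p2, -b-> p3
  p1 = (0 + 0) | b.(a.0 + 0\{a}) → -b-> p4
  p2 = (b.(0 + 0) + (b.0 + 0 | 0)) | (a.0 + 0\{a}) → -a-> p5, -b-> p4, -b-> p6
  p3 = 0 | b.(a.0 + 0\{a}) → -b-> p6
  p4 = (0 + 0) | (a.0 + 0\{a}) → -a-> p7
  p5 = (b.(0 + 0) + (b.0 + 0 | 0)) | 0 → -b-> p7, -b-> p8
  p6 = 0 | (a.0 + 0\{a}) → -a-> p8
  p7 = (0 + 0) | 0 → (no moves)
  p8 = 0 | 0 → (no moves)
Q's transition system — 9 states:
  q0 = (b.(0 + 0) + (0 | 0 + b.0)) | b.(a.0 + 0\{a}) → -b-> q1, -b-> q2, -b-> q3
  q1 = (0 + 0) | b.(a.0 + 0\{a}) → -b-> q4
  q2 = (b.(0 + 0) + (0 | 0 + b.0)) | (a.0 + 0\{a}) → -a-> q5, -b-> q4, -b-> q6
  q3 = 0 | b.(a.0 + 0\{a}) → -b-> q6
  q4 = (0 + 0) | (a.0 + 0\{a}) → -a-> q7
  q5 = (b.(0 + 0) + (0 | 0 + b.0)) | 0 → -b-> q7, -b-> q8
  q6 = 0 | (a.0 + 0\{a}) → -a-> q8
  q7 = (0 + 0) | 0 → (no moves)
  q8 = 0 | 0 → (no moves)
Bisimilarity quotient blocks:
  B0 = {p0, q0}
  B1 = {p1, p3, q1, q3}
  B2 = {p4, p6, q4, q6}
  B3 = {p7, p8, q7, q8}
  B4 = {p2, q2}
  B5 = {p5, q5}
p0 ∈ B0, q0 ∈ B0 → same block
Bisimilar ⇒ trace-equivalent.

YES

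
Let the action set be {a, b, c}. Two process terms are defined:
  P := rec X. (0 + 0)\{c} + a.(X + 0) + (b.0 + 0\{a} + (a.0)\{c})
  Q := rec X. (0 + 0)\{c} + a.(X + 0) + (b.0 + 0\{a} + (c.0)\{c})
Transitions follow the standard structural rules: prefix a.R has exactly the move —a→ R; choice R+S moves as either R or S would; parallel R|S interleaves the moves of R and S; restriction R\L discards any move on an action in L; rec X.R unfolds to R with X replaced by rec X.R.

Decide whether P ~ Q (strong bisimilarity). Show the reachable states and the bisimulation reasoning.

NO

P's transition system — 4 states:
  u0 = rec X. (0 + 0)\{c} + a.(X + 0) + (b.0 + 0\{a} + (a.0)\{c}) → =a=> u1, =a=> u2, =b=> u3
  u1 = (rec X. (0 + 0)\{c} + a.(X + 0) + (b.0 + 0\{a} + (a.0)\{c})) + 0 → =a=> u1, =a=> u2, =b=> u3
  u2 = 0\{c} → stopped
  u3 = 0 → stopped
Q's transition system — 3 states:
  v0 = rec X. (0 + 0)\{c} + a.(X + 0) + (b.0 + 0\{a} + (c.0)\{c}) → =a=> v1, =b=> v2
  v1 = (rec X. (0 + 0)\{c} + a.(X + 0) + (b.0 + 0\{a} + (c.0)\{c})) + 0 → =a=> v1, =b=> v2
  v2 = 0 → stopped
Partition-refinement fixed point:
  B0 = {u0, u1}
  B1 = {u2, u3, v2}
  B2 = {v0, v1}
u0 ∈ B0, v0 ∈ B2 → different blocks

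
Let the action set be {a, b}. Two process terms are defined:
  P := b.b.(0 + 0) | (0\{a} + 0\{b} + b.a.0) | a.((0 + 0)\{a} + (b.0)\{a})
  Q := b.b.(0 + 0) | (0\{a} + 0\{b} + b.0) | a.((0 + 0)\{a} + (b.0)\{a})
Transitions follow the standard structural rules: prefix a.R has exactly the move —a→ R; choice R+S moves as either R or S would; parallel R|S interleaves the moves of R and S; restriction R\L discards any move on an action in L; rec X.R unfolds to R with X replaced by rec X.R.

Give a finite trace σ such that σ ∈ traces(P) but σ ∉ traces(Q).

aba

LTS(P): 27 reachable states
  m0 = b.b.(0 + 0) | (0\{a} + 0\{b} + b.a.0) | a.((0 + 0)\{a} + (b.0)\{a}) has moves —a→ m1, —b→ m2, —b→ m3
  m1 = b.b.(0 + 0) | (0\{a} + 0\{b} + b.a.0) | ((0 + 0)\{a} + (b.0)\{a}) has moves —b→ m4, —b→ m5, —b→ m6
  m2 = b.(0 + 0) | (0\{a} + 0\{b} + b.a.0) | a.((0 + 0)\{a} + (b.0)\{a}) has moves —a→ m4, —b→ m7, —b→ m8
  m3 = b.b.(0 + 0) | a.0 | a.((0 + 0)\{a} + (b.0)\{a}) has moves —a→ m6, —a→ m9, —b→ m8
  m4 = b.(0 + 0) | (0\{a} + 0\{b} + b.a.0) | ((0 + 0)\{a} + (b.0)\{a}) has moves —b→ m10, —b→ m11, —b→ m12
  m5 = b.b.(0 + 0) | (0\{a} + 0\{b} + b.a.0) | 0\{a} has moves —b→ m11, —b→ m13
  m6 = b.b.(0 + 0) | a.0 | ((0 + 0)\{a} + (b.0)\{a}) has moves —a→ m14, —b→ m12, —b→ m13
  m7 = (0 + 0) | (0\{a} + 0\{b} + b.a.0) | a.((0 + 0)\{a} + (b.0)\{a}) has moves —a→ m10, —b→ m15
  m8 = b.(0 + 0) | a.0 | a.((0 + 0)\{a} + (b.0)\{a}) has moves —a→ m12, —a→ m16, —b→ m15
  m9 = b.b.(0 + 0) | 0 | a.((0 + 0)\{a} + (b.0)\{a}) has moves —a→ m14, —b→ m16
  m10 = (0 + 0) | (0\{a} + 0\{b} + b.a.0) | ((0 + 0)\{a} + (b.0)\{a}) has moves —b→ m17, —b→ m18
  m11 = b.(0 + 0) | (0\{a} + 0\{b} + b.a.0) | 0\{a} has moves —b→ m17, —b→ m19
  m12 = b.(0 + 0) | a.0 | ((0 + 0)\{a} + (b.0)\{a}) has moves —a→ m20, —b→ m18, —b→ m19
  m13 = b.b.(0 + 0) | a.0 | 0\{a} has moves —a→ m21, —b→ m19
  m14 = b.b.(0 + 0) | 0 | ((0 + 0)\{a} + (b.0)\{a}) has moves —b→ m20, —b→ m21
  m15 = (0 + 0) | a.0 | a.((0 + 0)\{a} + (b.0)\{a}) has moves —a→ m18, —a→ m22
  m16 = b.(0 + 0) | 0 | a.((0 + 0)\{a} + (b.0)\{a}) has moves —a→ m20, —b→ m22
  m17 = (0 + 0) | (0\{a} + 0\{b} + b.a.0) | 0\{a} has moves —b→ m23
  m18 = (0 + 0) | a.0 | ((0 + 0)\{a} + (b.0)\{a}) has moves —a→ m24, —b→ m23
  m19 = b.(0 + 0) | a.0 | 0\{a} has moves —a→ m25, —b→ m23
  m20 = b.(0 + 0) | 0 | ((0 + 0)\{a} + (b.0)\{a}) has moves —b→ m24, —b→ m25
  m21 = b.b.(0 + 0) | 0 | 0\{a} has moves —b→ m25
  m22 = (0 + 0) | 0 | a.((0 + 0)\{a} + (b.0)\{a}) has moves —a→ m24
  m23 = (0 + 0) | a.0 | 0\{a} has moves —a→ m26
  m24 = (0 + 0) | 0 | ((0 + 0)\{a} + (b.0)\{a}) has moves —b→ m26
  m25 = b.(0 + 0) | 0 | 0\{a} has moves —b→ m26
  m26 = (0 + 0) | 0 | 0\{a} has moves (no moves)
LTS(Q): 18 reachable states
  n0 = b.b.(0 + 0) | (0\{a} + 0\{b} + b.0) | a.((0 + 0)\{a} + (b.0)\{a}) has moves —a→ n1, —b→ n2, —b→ n3
  n1 = b.b.(0 + 0) | (0\{a} + 0\{b} + b.0) | ((0 + 0)\{a} + (b.0)\{a}) has moves —b→ n4, —b→ n5, —b→ n6
  n2 = b.(0 + 0) | (0\{a} + 0\{b} + b.0) | a.((0 + 0)\{a} + (b.0)\{a}) has moves —a→ n4, —b→ n7, —b→ n8
  n3 = b.b.(0 + 0) | 0 | a.((0 + 0)\{a} + (b.0)\{a}) has moves —a→ n6, —b→ n8
  n4 = b.(0 + 0) | (0\{a} + 0\{b} + b.0) | ((0 + 0)\{a} + (b.0)\{a}) has moves —b→ n10, —b→ n11, —b→ n9
  n5 = b.b.(0 + 0) | (0\{a} + 0\{b} + b.0) | 0\{a} has moves —b→ n10, —b→ n12
  n6 = b.b.(0 + 0) | 0 | ((0 + 0)\{a} + (b.0)\{a}) has moves —b→ n11, —b→ n12
  n7 = (0 + 0) | (0\{a} + 0\{b} + b.0) | a.((0 + 0)\{a} + (b.0)\{a}) has moves —a→ n9, —b→ n13
  n8 = b.(0 + 0) | 0 | a.((0 + 0)\{a} + (b.0)\{a}) has moves —a→ n11, —b→ n13
  n9 = (0 + 0) | (0\{a} + 0\{b} + b.0) | ((0 + 0)\{a} + (b.0)\{a}) has moves —b→ n14, —b→ n15
  n10 = b.(0 + 0) | (0\{a} + 0\{b} + b.0) | 0\{a} has moves —b→ n14, —b→ n16
  n11 = b.(0 + 0) | 0 | ((0 + 0)\{a} + (b.0)\{a}) has moves —b→ n15, —b→ n16
  n12 = b.b.(0 + 0) | 0 | 0\{a} has moves —b→ n16
  n13 = (0 + 0) | 0 | a.((0 + 0)\{a} + (b.0)\{a}) has moves —a→ n15
  n14 = (0 + 0) | (0\{a} + 0\{b} + b.0) | 0\{a} has moves —b→ n17
  n15 = (0 + 0) | 0 | ((0 + 0)\{a} + (b.0)\{a}) has moves —b→ n17
  n16 = b.(0 + 0) | 0 | 0\{a} has moves —b→ n17
  n17 = (0 + 0) | 0 | 0\{a} has moves (no moves)
Trace ⟨aba⟩ through P, begin at {m0}:
  after a @ step 1: {m1}
  after b @ step 2: {m4, m5, m6}
  after a @ step 3: {m14}
  ✓ P
Trace ⟨aba⟩ through Q, begin at {n0}:
  after a @ step 1: {n1}
  after b @ step 2: {n4, n5, n6}
  after a @ step 3: ∅ (Q stuck)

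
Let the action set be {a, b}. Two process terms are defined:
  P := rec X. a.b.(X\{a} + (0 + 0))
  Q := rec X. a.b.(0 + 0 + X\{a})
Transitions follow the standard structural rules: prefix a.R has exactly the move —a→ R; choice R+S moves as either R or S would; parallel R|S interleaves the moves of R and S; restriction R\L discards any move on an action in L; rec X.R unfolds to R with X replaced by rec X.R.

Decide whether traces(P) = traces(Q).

YES

LTS(P): 3 reachable states
  p0 = rec X. a.b.(X\{a} + (0 + 0)) has moves —a→ p1
  p1 = b.((rec X. a.b.(X\{a} + (0 + 0)))\{a} + (0 + 0)) has moves —b→ p2
  p2 = (rec X. a.b.(X\{a} + (0 + 0)))\{a} + (0 + 0) has moves ∅
LTS(Q): 3 reachable states
  q0 = rec X. a.b.(0 + 0 + X\{a}) has moves —a→ q1
  q1 = b.(0 + 0 + (rec X. a.b.(0 + 0 + X\{a}))\{a}) has moves —b→ q2
  q2 = 0 + 0 + (rec X. a.b.(0 + 0 + X\{a}))\{a} has moves ∅
Partition-refinement fixed point:
  B0 = {p0, q0}
  B1 = {p1, q1}
  B2 = {p2, q2}
p0 ∈ B0, q0 ∈ B0 → same block
Bisimilar ⇒ trace-equivalent.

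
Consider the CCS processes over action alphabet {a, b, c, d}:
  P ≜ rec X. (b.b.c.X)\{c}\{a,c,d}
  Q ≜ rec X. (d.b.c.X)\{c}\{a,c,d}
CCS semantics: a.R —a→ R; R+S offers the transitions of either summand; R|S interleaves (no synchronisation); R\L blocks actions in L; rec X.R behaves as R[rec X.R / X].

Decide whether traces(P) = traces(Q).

P's transition system — 3 states:
  p0 = rec X. (b.b.c.X)\{c}\{a,c,d} ⊢ ··b··> p1
  p1 = (b.c.(rec X. (b.b.c.X)\{c}\{a,c,d}))\{c}\{a,c,d} ⊢ ··b··> p2
  p2 = (c.(rec X. (b.b.c.X)\{c}\{a,c,d}))\{c}\{a,c,d} ⊢ (no moves)
Q's transition system — 1 states:
  q0 = rec X. (d.b.c.X)\{c}\{a,c,d} ⊢ (no moves)
Run σ = ⟨b⟩ on P: start {p0}
  after b @ step 1: {p1}
  — P admits the full trace.
Run σ = ⟨b⟩ on Q: start {q0}
  after b @ step 1: no successor for Q

traces(P) ≠ traces(Q) — witness ⟨b⟩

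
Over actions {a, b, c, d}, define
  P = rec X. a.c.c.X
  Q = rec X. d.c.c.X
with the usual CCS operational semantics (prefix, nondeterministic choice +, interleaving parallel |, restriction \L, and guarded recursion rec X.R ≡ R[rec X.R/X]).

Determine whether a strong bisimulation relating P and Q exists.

NO

P's transition system — 3 states:
  p0 = rec X. a.c.c.X :: -a-> p1
  p1 = c.c.(rec X. a.c.c.X) :: -c-> p2
  p2 = c.(rec X. a.c.c.X) :: -c-> p0
Q's transition system — 3 states:
  q0 = rec X. d.c.c.X :: -d-> q1
  q1 = c.c.(rec X. d.c.c.X) :: -c-> q2
  q2 = c.(rec X. d.c.c.X) :: -c-> q0
Bisimilarity quotient blocks:
  B0 = {p0}
  B1 = {p1}
  B2 = {p2}
  B3 = {q0}
  B4 = {q1}
  B5 = {q2}
p0 ∈ B0, q0 ∈ B3 → different blocks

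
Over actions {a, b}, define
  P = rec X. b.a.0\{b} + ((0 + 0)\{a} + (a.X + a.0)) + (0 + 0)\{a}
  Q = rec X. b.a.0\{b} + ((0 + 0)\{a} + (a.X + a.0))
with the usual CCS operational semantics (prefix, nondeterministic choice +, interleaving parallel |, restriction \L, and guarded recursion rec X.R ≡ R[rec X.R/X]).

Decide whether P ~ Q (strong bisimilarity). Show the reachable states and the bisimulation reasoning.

bisimilar

LTS(P): 4 reachable states
  s0 = rec X. b.a.0\{b} + ((0 + 0)\{a} + (a.X + a.0)) + (0 + 0)\{a} | -a-> s0, -a-> s1, -b-> s2
  s1 = 0 | ∅
  s2 = a.0\{b} | -a-> s3
  s3 = 0\{b} | ∅
LTS(Q): 4 reachable states
  t0 = rec X. b.a.0\{b} + ((0 + 0)\{a} + (a.X + a.0)) | -a-> t0, -a-> t1, -b-> t2
  t1 = 0 | ∅
  t2 = a.0\{b} | -a-> t3
  t3 = 0\{b} | ∅
Bisimilarity quotient blocks:
  B0 = {s0, t0}
  B1 = {s1, s3, t1, t3}
  B2 = {s2, t2}
s0 ∈ B0, t0 ∈ B0 → same block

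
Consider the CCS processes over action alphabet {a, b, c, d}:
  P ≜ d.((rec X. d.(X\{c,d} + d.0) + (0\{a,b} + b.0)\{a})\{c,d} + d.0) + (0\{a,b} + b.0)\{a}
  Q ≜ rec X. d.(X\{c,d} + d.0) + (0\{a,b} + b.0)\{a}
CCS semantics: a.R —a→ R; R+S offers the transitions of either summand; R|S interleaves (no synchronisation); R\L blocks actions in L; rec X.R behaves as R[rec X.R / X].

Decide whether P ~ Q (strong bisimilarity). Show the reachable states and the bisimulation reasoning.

Reachable graph of P (5 states):
  s0 = d.((rec X. d.(X\{c,d} + d.0) + (0\{a,b} + b.0)\{a})\{c,d} + d.0) + (0\{a,b} + b.0)\{a} :: -b-> s1, -d-> s2
  s1 = 0\{a} :: deadlocked
  s2 = (rec X. d.(X\{c,d} + d.0) + (0\{a,b} + b.0)\{a})\{c,d} + d.0 :: -b-> s3, -d-> s4
  s3 = 0\{a}\{c,d} :: deadlocked
  s4 = 0 :: deadlocked
Reachable graph of Q (5 states):
  t0 = rec X. d.(X\{c,d} + d.0) + (0\{a,b} + b.0)\{a} :: -b-> t1, -d-> t2
  t1 = 0\{a} :: deadlocked
  t2 = (rec X. d.(X\{c,d} + d.0) + (0\{a,b} + b.0)\{a})\{c,d} + d.0 :: -b-> t3, -d-> t4
  t3 = 0\{a}\{c,d} :: deadlocked
  t4 = 0 :: deadlocked
Partition-refinement fixed point:
  B0 = {s0, t0}
  B1 = {s1, s3, s4, t1, t3, t4}
  B2 = {s2, t2}
s0 ∈ B0, t0 ∈ B0 → same block

bisimilar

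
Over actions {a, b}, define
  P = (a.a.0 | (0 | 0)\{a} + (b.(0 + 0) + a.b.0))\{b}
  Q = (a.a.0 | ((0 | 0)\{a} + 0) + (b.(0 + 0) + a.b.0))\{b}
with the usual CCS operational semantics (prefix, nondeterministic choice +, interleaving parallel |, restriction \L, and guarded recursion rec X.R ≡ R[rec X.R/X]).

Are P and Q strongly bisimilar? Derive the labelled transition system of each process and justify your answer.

P ~ Q

LTS(P): 4 reachable states
  s0 = (a.a.0 | (0 | 0)\{a} + (b.(0 + 0) + a.b.0))\{b} :: —a→ s1, —a→ s2
  s1 = (a.0 | (0 | 0)\{a})\{b} :: —a→ s3
  s2 = (b.0)\{b} :: ·
  s3 = (0 | (0 | 0)\{a})\{b} :: ·
LTS(Q): 4 reachable states
  t0 = (a.a.0 | ((0 | 0)\{a} + 0) + (b.(0 + 0) + a.b.0))\{b} :: —a→ t1, —a→ t2
  t1 = (a.0 | ((0 | 0)\{a} + 0))\{b} :: —a→ t3
  t2 = (b.0)\{b} :: ·
  t3 = (0 | ((0 | 0)\{a} + 0))\{b} :: ·
Coarsest stable partition (strong bisimilarity classes):
  B0 = {s0, t0}
  B1 = {s2, s3, t2, t3}
  B2 = {s1, t1}
s0 ∈ B0, t0 ∈ B0 → same block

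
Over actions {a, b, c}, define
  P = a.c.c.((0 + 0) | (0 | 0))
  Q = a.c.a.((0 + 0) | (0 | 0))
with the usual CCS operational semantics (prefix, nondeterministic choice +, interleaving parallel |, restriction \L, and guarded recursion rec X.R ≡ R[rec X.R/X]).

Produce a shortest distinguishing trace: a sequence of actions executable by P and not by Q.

acc

P's transition system — 4 states:
  m0 = a.c.c.((0 + 0) | (0 | 0)) → ··a··> m1
  m1 = c.c.((0 + 0) | (0 | 0)) → ··c··> m2
  m2 = c.((0 + 0) | (0 | 0)) → ··c··> m3
  m3 = (0 + 0) | (0 | 0) → (no moves)
Q's transition system — 4 states:
  n0 = a.c.a.((0 + 0) | (0 | 0)) → ··a··> n1
  n1 = c.a.((0 + 0) | (0 | 0)) → ··c··> n2
  n2 = a.((0 + 0) | (0 | 0)) → ··a··> n3
  n3 = (0 + 0) | (0 | 0) → (no moves)
Executing acc from P (initial set {m0}):
  step 1 (a): {m1}
  step 2 (c): {m2}
  step 3 (c): {m3}
  — P admits the full trace.
Executing acc from Q (initial set {n0}):
  step 1 (a): {n1}
  step 2 (c): {n2}
  step 3 (c): no successor for Q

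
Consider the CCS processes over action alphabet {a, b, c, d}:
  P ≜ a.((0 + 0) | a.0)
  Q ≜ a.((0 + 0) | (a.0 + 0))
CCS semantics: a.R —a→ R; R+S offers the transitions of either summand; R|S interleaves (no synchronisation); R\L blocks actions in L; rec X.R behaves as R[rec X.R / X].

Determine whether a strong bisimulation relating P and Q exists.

P's transition system — 3 states:
  m0 = a.((0 + 0) | a.0) | ··a··> m1
  m1 = (0 + 0) | a.0 | ··a··> m2
  m2 = (0 + 0) | 0 | stopped
Q's transition system — 3 states:
  n0 = a.((0 + 0) | (a.0 + 0)) | ··a··> n1
  n1 = (0 + 0) | (a.0 + 0) | ··a··> n2
  n2 = (0 + 0) | 0 | stopped
Partition-refinement fixed point:
  B0 = {m0, n0}
  B1 = {m1, n1}
  B2 = {m2, n2}
m0 ∈ B0, n0 ∈ B0 → same block

P ~ Q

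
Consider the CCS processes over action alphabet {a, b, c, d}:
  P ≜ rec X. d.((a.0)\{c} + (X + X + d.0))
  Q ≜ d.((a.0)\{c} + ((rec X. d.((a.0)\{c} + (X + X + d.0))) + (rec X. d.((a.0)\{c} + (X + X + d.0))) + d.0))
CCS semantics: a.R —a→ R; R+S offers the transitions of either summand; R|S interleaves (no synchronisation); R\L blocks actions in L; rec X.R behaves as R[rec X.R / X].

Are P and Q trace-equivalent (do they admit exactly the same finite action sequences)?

trace-equivalent

LTS(P): 4 reachable states
  u0 = rec X. d.((a.0)\{c} + (X + X + d.0)) :: =d=> u1
  u1 = (a.0)\{c} + ((rec X. d.((a.0)\{c} + (X + X + d.0))) + (rec X. d.((a.0)\{c} + (X + X + d.0))) + d.0) :: =a=> u2, =d=> u1, =d=> u3
  u2 = 0\{c} :: stopped
  u3 = 0 :: stopped
LTS(Q): 4 reachable states
  v0 = d.((a.0)\{c} + ((rec X. d.((a.0)\{c} + (X + X + d.0))) + (rec X. d.((a.0)\{c} + (X + X + d.0))) + d.0)) :: =d=> v1
  v1 = (a.0)\{c} + ((rec X. d.((a.0)\{c} + (X + X + d.0))) + (rec X. d.((a.0)\{c} + (X + X + d.0))) + d.0) :: =a=> v2, =d=> v1, =d=> v3
  v2 = 0\{c} :: stopped
  v3 = 0 :: stopped
Bisimilarity quotient blocks:
  B0 = {u0, v0}
  B1 = {u1, v1}
  B2 = {u2, u3, v2, v3}
u0 ∈ B0, v0 ∈ B0 → same block
Bisimilar ⇒ trace-equivalent.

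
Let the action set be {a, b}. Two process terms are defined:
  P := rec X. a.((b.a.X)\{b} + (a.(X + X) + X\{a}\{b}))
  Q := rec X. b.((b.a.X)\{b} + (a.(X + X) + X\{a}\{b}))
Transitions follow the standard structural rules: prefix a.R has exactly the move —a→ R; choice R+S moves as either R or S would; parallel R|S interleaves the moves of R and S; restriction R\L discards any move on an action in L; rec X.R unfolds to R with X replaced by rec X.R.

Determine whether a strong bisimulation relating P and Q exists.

Reachable graph of P (3 states):
  u0 = rec X. a.((b.a.X)\{b} + (a.(X + X) + X\{a}\{b})) has moves -a-> u1
  u1 = (b.a.(rec X. a.((b.a.X)\{b} + (a.(X + X) + X\{a}\{b}))))\{b} + (a.((rec X. a.((b.a.X)\{b} + (a.(X + X) + X\{a}\{b}))) + (rec X. a.((b.a.X)\{b} + (a.(X + X) + X\{a}\{b})))) + (rec X. a.((b.a.X)\{b} + (a.(X + X) + X\{a}\{b})))\{a}\{b}) has moves -a-> u2
  u2 = (rec X. a.((b.a.X)\{b} + (a.(X + X) + X\{a}\{b}))) + (rec X. a.((b.a.X)\{b} + (a.(X + X) + X\{a}\{b}))) has moves -a-> u1
Reachable graph of Q (3 states):
  v0 = rec X. b.((b.a.X)\{b} + (a.(X + X) + X\{a}\{b})) has moves -b-> v1
  v1 = (b.a.(rec X. b.((b.a.X)\{b} + (a.(X + X) + X\{a}\{b}))))\{b} + (a.((rec X. b.((b.a.X)\{b} + (a.(X + X) + X\{a}\{b}))) + (rec X. b.((b.a.X)\{b} + (a.(X + X) + X\{a}\{b})))) + (rec X. b.((b.a.X)\{b} + (a.(X + X) + X\{a}\{b})))\{a}\{b}) has moves -a-> v2
  v2 = (rec X. b.((b.a.X)\{b} + (a.(X + X) + X\{a}\{b}))) + (rec X. b.((b.a.X)\{b} + (a.(X + X) + X\{a}\{b}))) has moves -b-> v1
Partition-refinement fixed point:
  B0 = {u0, u1, u2}
  B1 = {v0, v2}
  B2 = {v1}
u0 ∈ B0, v0 ∈ B1 → different blocks

NO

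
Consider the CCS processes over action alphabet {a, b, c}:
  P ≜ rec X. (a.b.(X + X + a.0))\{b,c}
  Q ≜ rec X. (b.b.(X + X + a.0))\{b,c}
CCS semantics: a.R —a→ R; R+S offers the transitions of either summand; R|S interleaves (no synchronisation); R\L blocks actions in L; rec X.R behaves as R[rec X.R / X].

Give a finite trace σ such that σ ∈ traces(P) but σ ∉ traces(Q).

P's transition system — 2 states:
  p0 = rec X. (a.b.(X + X + a.0))\{b,c} has moves -a-> p1
  p1 = (b.((rec X. (a.b.(X + X + a.0))\{b,c}) + (rec X. (a.b.(X + X + a.0))\{b,c}) + a.0))\{b,c} has moves ∅
Q's transition system — 1 states:
  q0 = rec X. (b.b.(X + X + a.0))\{b,c} has moves ∅
Executing a from P (initial set {p0}):
  [1] a ⇒ {p1}
  P completes σ.
Executing a from Q (initial set {q0}):
  [1] a ⇒ ∅ (Q stuck)

a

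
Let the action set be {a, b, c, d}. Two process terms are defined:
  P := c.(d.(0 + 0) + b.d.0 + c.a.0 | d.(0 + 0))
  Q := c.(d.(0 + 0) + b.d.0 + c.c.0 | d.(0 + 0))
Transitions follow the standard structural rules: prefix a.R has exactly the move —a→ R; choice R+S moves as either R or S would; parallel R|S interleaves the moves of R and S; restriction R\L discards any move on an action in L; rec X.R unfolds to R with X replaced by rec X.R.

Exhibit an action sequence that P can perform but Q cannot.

cca

P's transition system — 10 states:
  m0 = c.(d.(0 + 0) + b.d.0 + c.a.0 | d.(0 + 0)) → =c=> m1
  m1 = d.(0 + 0) + b.d.0 + c.a.0 | d.(0 + 0) → =b=> m2, =c=> m3, =d=> m4, =d=> m5
  m2 = d.0 → =d=> m6
  m3 = a.0 | d.(0 + 0) → =a=> m7, =d=> m8
  m4 = 0 + 0 → stopped
  m5 = c.a.0 | (0 + 0) → =c=> m8
  m6 = 0 → stopped
  m7 = 0 | d.(0 + 0) → =d=> m9
  m8 = a.0 | (0 + 0) → =a=> m9
  m9 = 0 | (0 + 0) → stopped
Q's transition system — 10 states:
  n0 = c.(d.(0 + 0) + b.d.0 + c.c.0 | d.(0 + 0)) → =c=> n1
  n1 = d.(0 + 0) + b.d.0 + c.c.0 | d.(0 + 0) → =b=> n2, =c=> n3, =d=> n4, =d=> n5
  n2 = d.0 → =d=> n6
  n3 = c.0 | d.(0 + 0) → =c=> n7, =d=> n8
  n4 = 0 + 0 → stopped
  n5 = c.c.0 | (0 + 0) → =c=> n8
  n6 = 0 → stopped
  n7 = 0 | d.(0 + 0) → =d=> n9
  n8 = c.0 | (0 + 0) → =c=> n9
  n9 = 0 | (0 + 0) → stopped
Run σ = ⟨cca⟩ on P: start {m0}
  step 1 (c): {m1}
  step 2 (c): {m3}
  step 3 (a): {m7}
  P completes σ.
Run σ = ⟨cca⟩ on Q: start {n0}
  step 1 (c): {n1}
  step 2 (c): {n3}
  step 3 (a): ∅ (Q stuck)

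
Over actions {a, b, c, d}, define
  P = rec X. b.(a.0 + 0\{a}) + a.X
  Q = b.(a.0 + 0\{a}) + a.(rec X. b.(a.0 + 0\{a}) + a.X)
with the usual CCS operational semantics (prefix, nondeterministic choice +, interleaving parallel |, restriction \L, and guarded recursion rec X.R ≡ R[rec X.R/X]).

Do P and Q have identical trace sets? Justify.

P's transition system — 3 states:
  u0 = rec X. b.(a.0 + 0\{a}) + a.X has moves -a-> u0, -b-> u1
  u1 = a.0 + 0\{a} has moves -a-> u2
  u2 = 0 has moves ·
Q's transition system — 4 states:
  v0 = b.(a.0 + 0\{a}) + a.(rec X. b.(a.0 + 0\{a}) + a.X) has moves -a-> v1, -b-> v2
  v1 = rec X. b.(a.0 + 0\{a}) + a.X has moves -a-> v1, -b-> v2
  v2 = a.0 + 0\{a} has moves -a-> v3
  v3 = 0 has moves ·
Partition-refinement fixed point:
  B0 = {u0, v0, v1}
  B1 = {u1, v2}
  B2 = {u2, v3}
u0 ∈ B0, v0 ∈ B0 → same block
Bisimilar ⇒ trace-equivalent.

YES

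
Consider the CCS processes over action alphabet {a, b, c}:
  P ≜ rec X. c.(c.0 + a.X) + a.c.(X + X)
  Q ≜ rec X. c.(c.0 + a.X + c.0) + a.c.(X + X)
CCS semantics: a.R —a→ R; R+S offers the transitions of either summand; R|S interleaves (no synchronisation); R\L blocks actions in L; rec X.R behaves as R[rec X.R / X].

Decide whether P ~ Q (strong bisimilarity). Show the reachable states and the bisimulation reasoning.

bisimilar

Reachable graph of P (5 states):
  u0 = rec X. c.(c.0 + a.X) + a.c.(X + X) ⊢ ··a··> u1, ··c··> u2
  u1 = c.((rec X. c.(c.0 + a.X) + a.c.(X + X)) + (rec X. c.(c.0 + a.X) + a.c.(X + X))) ⊢ ··c··> u3
  u2 = c.0 + a.(rec X. c.(c.0 + a.X) + a.c.(X + X)) ⊢ ··a··> u0, ··c··> u4
  u3 = (rec X. c.(c.0 + a.X) + a.c.(X + X)) + (rec X. c.(c.0 + a.X) + a.c.(X + X)) ⊢ ··a··> u1, ··c··> u2
  u4 = 0 ⊢ ·
Reachable graph of Q (5 states):
  v0 = rec X. c.(c.0 + a.X + c.0) + a.c.(X + X) ⊢ ··a··> v1, ··c··> v2
  v1 = c.((rec X. c.(c.0 + a.X + c.0) + a.c.(X + X)) + (rec X. c.(c.0 + a.X + c.0) + a.c.(X + X))) ⊢ ··c··> v3
  v2 = c.0 + a.(rec X. c.(c.0 + a.X + c.0) + a.c.(X + X)) + c.0 ⊢ ··a··> v0, ··c··> v4
  v3 = (rec X. c.(c.0 + a.X + c.0) + a.c.(X + X)) + (rec X. c.(c.0 + a.X + c.0) + a.c.(X + X)) ⊢ ··a··> v1, ··c··> v2
  v4 = 0 ⊢ ·
Bisimilarity quotient blocks:
  B0 = {u0, u3, v0, v3}
  B1 = {u2, v2}
  B2 = {u4, v4}
  B3 = {u1, v1}
u0 ∈ B0, v0 ∈ B0 → same block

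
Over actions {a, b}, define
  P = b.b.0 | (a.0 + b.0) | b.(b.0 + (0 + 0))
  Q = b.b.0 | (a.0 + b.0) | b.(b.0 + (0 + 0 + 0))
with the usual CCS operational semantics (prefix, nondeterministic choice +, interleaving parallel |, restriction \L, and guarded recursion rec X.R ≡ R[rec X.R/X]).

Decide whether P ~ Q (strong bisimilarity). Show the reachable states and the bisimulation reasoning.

Reachable graph of P (18 states):
  s0 = b.b.0 | (a.0 + b.0) | b.(b.0 + (0 + 0)) has moves —a→ s1, —b→ s1, —b→ s2, —b→ s3
  s1 = b.b.0 | 0 | b.(b.0 + (0 + 0)) has moves —b→ s4, —b→ s5
  s2 = b.0 | (a.0 + b.0) | b.(b.0 + (0 + 0)) has moves —a→ s4, —b→ s4, —b→ s6, —b→ s7
  s3 = b.b.0 | (a.0 + b.0) | (b.0 + (0 + 0)) has moves —a→ s5, —b→ s5, —b→ s7, —b→ s8
  s4 = b.0 | 0 | b.(b.0 + (0 + 0)) has moves —b→ s10, —b→ s9
  s5 = b.b.0 | 0 | (b.0 + (0 + 0)) has moves —b→ s10, —b→ s11
  s6 = 0 | (a.0 + b.0) | b.(b.0 + (0 + 0)) has moves —a→ s9, —b→ s12, —b→ s9
  s7 = b.0 | (a.0 + b.0) | (b.0 + (0 + 0)) has moves —a→ s10, —b→ s10, —b→ s12, —b→ s13
  s8 = b.b.0 | (a.0 + b.0) | 0 has moves —a→ s11, —b→ s11, —b→ s13
  s9 = 0 | 0 | b.(b.0 + (0 + 0)) has moves —b→ s14
  s10 = b.0 | 0 | (b.0 + (0 + 0)) has moves —b→ s14, —b→ s15
  s11 = b.b.0 | 0 | 0 has moves —b→ s15
  s12 = 0 | (a.0 + b.0) | (b.0 + (0 + 0)) has moves —a→ s14, —b→ s14, —b→ s16
  s13 = b.0 | (a.0 + b.0) | 0 has moves —a→ s15, —b→ s15, —b→ s16
  s14 = 0 | 0 | (b.0 + (0 + 0)) has moves —b→ s17
  s15 = b.0 | 0 | 0 has moves —b→ s17
  s16 = 0 | (a.0 + b.0) | 0 has moves —a→ s17, —b→ s17
  s17 = 0 | 0 | 0 has moves ·
Reachable graph of Q (18 states):
  t0 = b.b.0 | (a.0 + b.0) | b.(b.0 + (0 + 0 + 0)) has moves —a→ t1, —b→ t1, —b→ t2, —b→ t3
  t1 = b.b.0 | 0 | b.(b.0 + (0 + 0 + 0)) has moves —b→ t4, —b→ t5
  t2 = b.0 | (a.0 + b.0) | b.(b.0 + (0 + 0 + 0)) has moves —a→ t4, —b→ t4, —b→ t6, —b→ t7
  t3 = b.b.0 | (a.0 + b.0) | (b.0 + (0 + 0 + 0)) has moves —a→ t5, —b→ t5, —b→ t7, —b→ t8
  t4 = b.0 | 0 | b.(b.0 + (0 + 0 + 0)) has moves —b→ t10, —b→ t9
  t5 = b.b.0 | 0 | (b.0 + (0 + 0 + 0)) has moves —b→ t10, —b→ t11
  t6 = 0 | (a.0 + b.0) | b.(b.0 + (0 + 0 + 0)) has moves —a→ t9, —b→ t12, —b→ t9
  t7 = b.0 | (a.0 + b.0) | (b.0 + (0 + 0 + 0)) has moves —a→ t10, —b→ t10, —b→ t12, —b→ t13
  t8 = b.b.0 | (a.0 + b.0) | 0 has moves —a→ t11, —b→ t11, —b→ t13
  t9 = 0 | 0 | b.(b.0 + (0 + 0 + 0)) has moves —b→ t14
  t10 = b.0 | 0 | (b.0 + (0 + 0 + 0)) has moves —b→ t14, —b→ t15
  t11 = b.b.0 | 0 | 0 has moves —b→ t15
  t12 = 0 | (a.0 + b.0) | (b.0 + (0 + 0 + 0)) has moves —a→ t14, —b→ t14, —b→ t16
  t13 = b.0 | (a.0 + b.0) | 0 has moves —a→ t15, —b→ t15, —b→ t16
  t14 = 0 | 0 | (b.0 + (0 + 0 + 0)) has moves —b→ t17
  t15 = b.0 | 0 | 0 has moves —b→ t17
  t16 = 0 | (a.0 + b.0) | 0 has moves —a→ t17, —b→ t17
  t17 = 0 | 0 | 0 has moves ·
Bisimilarity quotient blocks:
  B0 = {s0, t0}
  B1 = {s1, t1}
  B2 = {s4, s5, t4, t5}
  B3 = {s10, s11, s9, t10, t11, t9}
  B4 = {s14, s15, t14, t15}
  B5 = {s17, t17}
  B6 = {s2, s3, t2, t3}
  B7 = {s6, s7, s8, t6, t7, t8}
  B8 = {s12, s13, t12, t13}
  B9 = {s16, t16}
s0 ∈ B0, t0 ∈ B0 → same block

bisimilar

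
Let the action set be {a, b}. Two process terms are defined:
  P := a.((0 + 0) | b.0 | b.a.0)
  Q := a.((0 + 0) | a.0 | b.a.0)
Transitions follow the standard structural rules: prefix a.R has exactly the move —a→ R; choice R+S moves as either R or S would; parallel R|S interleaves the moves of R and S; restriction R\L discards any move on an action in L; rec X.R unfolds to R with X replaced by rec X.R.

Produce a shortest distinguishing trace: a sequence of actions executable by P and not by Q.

Reachable graph of P (7 states):
  u0 = a.((0 + 0) | b.0 | b.a.0) → ··a··> u1
  u1 = (0 + 0) | b.0 | b.a.0 → ··b··> u2, ··b··> u3
  u2 = (0 + 0) | 0 | b.a.0 → ··b··> u4
  u3 = (0 + 0) | b.0 | a.0 → ··a··> u5, ··b··> u4
  u4 = (0 + 0) | 0 | a.0 → ··a··> u6
  u5 = (0 + 0) | b.0 | 0 → ··b··> u6
  u6 = (0 + 0) | 0 | 0 → ·
Reachable graph of Q (7 states):
  v0 = a.((0 + 0) | a.0 | b.a.0) → ··a··> v1
  v1 = (0 + 0) | a.0 | b.a.0 → ··a··> v2, ··b··> v3
  v2 = (0 + 0) | 0 | b.a.0 → ··b··> v4
  v3 = (0 + 0) | a.0 | a.0 → ··a··> v4, ··a··> v5
  v4 = (0 + 0) | 0 | a.0 → ··a··> v6
  v5 = (0 + 0) | a.0 | 0 → ··a··> v6
  v6 = (0 + 0) | 0 | 0 → ·
Executing abb from P (initial set {u0}):
  [1] a ⇒ {u1}
  [2] b ⇒ {u2, u3}
  [3] b ⇒ {u4}
  — P admits the full trace.
Executing abb from Q (initial set {v0}):
  [1] a ⇒ {v1}
  [2] b ⇒ {v3}
  [3] b ⇒ ∅  — Q cannot continue

abb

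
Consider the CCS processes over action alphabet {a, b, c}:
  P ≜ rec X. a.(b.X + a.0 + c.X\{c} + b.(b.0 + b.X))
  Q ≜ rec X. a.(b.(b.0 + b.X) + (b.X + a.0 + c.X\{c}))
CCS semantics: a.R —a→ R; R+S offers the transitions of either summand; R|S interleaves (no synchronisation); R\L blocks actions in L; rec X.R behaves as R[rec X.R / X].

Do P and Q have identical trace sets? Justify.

trace-equivalent

P's transition system — 8 states:
  u0 = rec X. a.(b.X + a.0 + c.X\{c} + b.(b.0 + b.X)) ⊢ —a→ u1
  u1 = b.(rec X. a.(b.X + a.0 + c.X\{c} + b.(b.0 + b.X))) + a.0 + c.(rec X. a.(b.X + a.0 + c.X\{c} + b.(b.0 + b.X)))\{c} + b.(b.0 + b.(rec X. a.(b.X + a.0 + c.X\{c} + b.(b.0 + b.X)))) ⊢ —a→ u2, —b→ u0, —b→ u3, —c→ u4
  u2 = 0 ⊢ stopped
  u3 = b.0 + b.(rec X. a.(b.X + a.0 + c.X\{c} + b.(b.0 + b.X))) ⊢ —b→ u0, —b→ u2
  u4 = (rec X. a.(b.X + a.0 + c.X\{c} + b.(b.0 + b.X)))\{c} ⊢ —a→ u5
  u5 = (b.(rec X. a.(b.X + a.0 + c.X\{c} + b.(b.0 + b.X))) + a.0 + c.(rec X. a.(b.X + a.0 + c.X\{c} + b.(b.0 + b.X)))\{c} + b.(b.0 + b.(rec X. a.(b.X + a.0 + c.X\{c} + b.(b.0 + b.X)))))\{c} ⊢ —a→ u6, —b→ u4, —b→ u7
  u6 = 0\{c} ⊢ stopped
  u7 = (b.0 + b.(rec X. a.(b.X + a.0 + c.X\{c} + b.(b.0 + b.X))))\{c} ⊢ —b→ u4, —b→ u6
Q's transition system — 8 states:
  v0 = rec X. a.(b.(b.0 + b.X) + (b.X + a.0 + c.X\{c})) ⊢ —a→ v1
  v1 = b.(b.0 + b.(rec X. a.(b.(b.0 + b.X) + (b.X + a.0 + c.X\{c})))) + (b.(rec X. a.(b.(b.0 + b.X) + (b.X + a.0 + c.X\{c}))) + a.0 + c.(rec X. a.(b.(b.0 + b.X) + (b.X + a.0 + c.X\{c})))\{c}) ⊢ —a→ v2, —b→ v0, —b→ v3, —c→ v4
  v2 = 0 ⊢ stopped
  v3 = b.0 + b.(rec X. a.(b.(b.0 + b.X) + (b.X + a.0 + c.X\{c}))) ⊢ —b→ v0, —b→ v2
  v4 = (rec X. a.(b.(b.0 + b.X) + (b.X + a.0 + c.X\{c})))\{c} ⊢ —a→ v5
  v5 = (b.(b.0 + b.(rec X. a.(b.(b.0 + b.X) + (b.X + a.0 + c.X\{c})))) + (b.(rec X. a.(b.(b.0 + b.X) + (b.X + a.0 + c.X\{c}))) + a.0 + c.(rec X. a.(b.(b.0 + b.X) + (b.X + a.0 + c.X\{c})))\{c}))\{c} ⊢ —a→ v6, —b→ v4, —b→ v7
  v6 = 0\{c} ⊢ stopped
  v7 = (b.0 + b.(rec X. a.(b.(b.0 + b.X) + (b.X + a.0 + c.X\{c}))))\{c} ⊢ —b→ v4, —b→ v6
Bisimilarity quotient blocks:
  B0 = {u0, v0}
  B1 = {u1, v1}
  B2 = {u2, u6, v2, v6}
  B3 = {u4, v4}
  B4 = {u5, v5}
  B5 = {u7, v7}
  B6 = {u3, v3}
u0 ∈ B0, v0 ∈ B0 → same block
Bisimilar ⇒ trace-equivalent.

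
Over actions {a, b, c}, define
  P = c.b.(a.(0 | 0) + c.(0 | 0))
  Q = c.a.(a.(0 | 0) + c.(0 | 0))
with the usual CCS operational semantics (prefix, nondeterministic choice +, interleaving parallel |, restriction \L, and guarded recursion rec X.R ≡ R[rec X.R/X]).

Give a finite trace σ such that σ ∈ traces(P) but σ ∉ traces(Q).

P's transition system — 4 states:
  s0 = c.b.(a.(0 | 0) + c.(0 | 0)) → --c--▸ s1
  s1 = b.(a.(0 | 0) + c.(0 | 0)) → --b--▸ s2
  s2 = a.(0 | 0) + c.(0 | 0) → --a--▸ s3, --c--▸ s3
  s3 = 0 | 0 → stopped
Q's transition system — 4 states:
  t0 = c.a.(a.(0 | 0) + c.(0 | 0)) → --c--▸ t1
  t1 = a.(a.(0 | 0) + c.(0 | 0)) → --a--▸ t2
  t2 = a.(0 | 0) + c.(0 | 0) → --a--▸ t3, --c--▸ t3
  t3 = 0 | 0 → stopped
Run σ = ⟨cb⟩ on P: start {s0}
  [1] c ⇒ {s1}
  [2] b ⇒ {s2}
  P completes σ.
Run σ = ⟨cb⟩ on Q: start {t0}
  [1] c ⇒ {t1}
  [2] b ⇒ no successor for Q

cb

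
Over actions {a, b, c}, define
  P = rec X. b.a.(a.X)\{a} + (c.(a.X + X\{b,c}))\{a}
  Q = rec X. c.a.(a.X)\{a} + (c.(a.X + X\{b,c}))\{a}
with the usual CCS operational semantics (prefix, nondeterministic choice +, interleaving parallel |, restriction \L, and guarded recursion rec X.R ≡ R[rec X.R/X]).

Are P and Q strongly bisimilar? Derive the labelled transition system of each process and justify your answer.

P's transition system — 4 states:
  m0 = rec X. b.a.(a.X)\{a} + (c.(a.X + X\{b,c}))\{a} → -b-> m1, -c-> m2
  m1 = a.(a.(rec X. b.a.(a.X)\{a} + (c.(a.X + X\{b,c}))\{a}))\{a} → -a-> m3
  m2 = (a.(rec X. b.a.(a.X)\{a} + (c.(a.X + X\{b,c}))\{a}) + (rec X. b.a.(a.X)\{a} + (c.(a.X + X\{b,c}))\{a})\{b,c})\{a} → stopped
  m3 = (a.(rec X. b.a.(a.X)\{a} + (c.(a.X + X\{b,c}))\{a}))\{a} → stopped
Q's transition system — 4 states:
  n0 = rec X. c.a.(a.X)\{a} + (c.(a.X + X\{b,c}))\{a} → -c-> n1, -c-> n2
  n1 = (a.(rec X. c.a.(a.X)\{a} + (c.(a.X + X\{b,c}))\{a}) + (rec X. c.a.(a.X)\{a} + (c.(a.X + X\{b,c}))\{a})\{b,c})\{a} → stopped
  n2 = a.(a.(rec X. c.a.(a.X)\{a} + (c.(a.X + X\{b,c}))\{a}))\{a} → -a-> n3
  n3 = (a.(rec X. c.a.(a.X)\{a} + (c.(a.X + X\{b,c}))\{a}))\{a} → stopped
Coarsest stable partition (strong bisimilarity classes):
  B0 = {m0}
  B1 = {m1, n2}
  B2 = {m2, m3, n1, n3}
  B3 = {n0}
m0 ∈ B0, n0 ∈ B3 → different blocks

P ≁ Q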